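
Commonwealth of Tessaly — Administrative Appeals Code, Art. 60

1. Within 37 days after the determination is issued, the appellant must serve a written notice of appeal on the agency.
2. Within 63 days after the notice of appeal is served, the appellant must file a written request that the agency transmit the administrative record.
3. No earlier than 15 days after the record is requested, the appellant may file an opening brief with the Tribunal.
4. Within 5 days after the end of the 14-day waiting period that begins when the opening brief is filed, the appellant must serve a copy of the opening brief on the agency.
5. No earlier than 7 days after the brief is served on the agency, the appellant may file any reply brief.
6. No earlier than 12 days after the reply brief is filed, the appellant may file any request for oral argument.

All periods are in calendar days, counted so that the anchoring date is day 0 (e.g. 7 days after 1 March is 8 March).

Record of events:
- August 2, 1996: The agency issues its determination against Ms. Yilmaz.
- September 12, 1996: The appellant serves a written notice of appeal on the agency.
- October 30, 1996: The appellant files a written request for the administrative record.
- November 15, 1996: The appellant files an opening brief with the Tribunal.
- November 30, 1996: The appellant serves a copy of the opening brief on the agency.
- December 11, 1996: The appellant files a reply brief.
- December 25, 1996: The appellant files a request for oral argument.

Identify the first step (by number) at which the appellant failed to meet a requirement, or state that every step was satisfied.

Step 1

(1) due by August 2, 1996 + 37 days = September 8, 1996; not done until September 12, 1996, 4 days after the deadline.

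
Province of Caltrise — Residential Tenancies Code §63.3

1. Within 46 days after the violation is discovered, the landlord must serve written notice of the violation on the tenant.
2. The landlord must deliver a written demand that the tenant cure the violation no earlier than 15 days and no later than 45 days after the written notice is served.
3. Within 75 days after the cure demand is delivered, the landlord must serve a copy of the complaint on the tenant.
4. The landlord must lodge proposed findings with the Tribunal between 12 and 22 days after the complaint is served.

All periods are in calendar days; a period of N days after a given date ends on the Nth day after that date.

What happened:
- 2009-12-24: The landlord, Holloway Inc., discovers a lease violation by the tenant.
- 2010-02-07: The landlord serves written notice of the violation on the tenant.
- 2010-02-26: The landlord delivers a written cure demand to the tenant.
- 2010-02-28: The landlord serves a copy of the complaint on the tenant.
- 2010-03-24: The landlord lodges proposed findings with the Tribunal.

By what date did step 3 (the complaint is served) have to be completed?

2010-05-12

Step 3 runs from 2010-02-26, when the cure demand is delivered. 75 days after 2010-02-26 is 2010-05-12.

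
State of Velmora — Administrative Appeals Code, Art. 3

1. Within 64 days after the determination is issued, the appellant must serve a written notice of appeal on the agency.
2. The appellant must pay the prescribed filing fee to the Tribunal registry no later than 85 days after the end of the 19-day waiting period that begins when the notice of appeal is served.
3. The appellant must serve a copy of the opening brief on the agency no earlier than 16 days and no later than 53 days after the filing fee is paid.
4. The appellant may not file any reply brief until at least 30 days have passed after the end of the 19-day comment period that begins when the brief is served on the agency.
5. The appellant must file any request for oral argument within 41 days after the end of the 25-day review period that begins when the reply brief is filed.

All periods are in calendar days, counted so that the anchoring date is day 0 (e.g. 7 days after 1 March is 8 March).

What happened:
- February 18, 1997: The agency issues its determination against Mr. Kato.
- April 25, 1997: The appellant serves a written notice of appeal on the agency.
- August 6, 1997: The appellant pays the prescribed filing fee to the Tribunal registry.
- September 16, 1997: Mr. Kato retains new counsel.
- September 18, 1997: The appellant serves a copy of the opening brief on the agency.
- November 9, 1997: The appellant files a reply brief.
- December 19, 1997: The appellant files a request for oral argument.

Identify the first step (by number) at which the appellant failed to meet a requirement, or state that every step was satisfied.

Step 1

Step 1: 64 days after February 18, 1997 (when the determination is issued) is April 23, 1997; April 25, 1997 misses that deadline by 2 days.
The procedure was therefore not followed at step 1.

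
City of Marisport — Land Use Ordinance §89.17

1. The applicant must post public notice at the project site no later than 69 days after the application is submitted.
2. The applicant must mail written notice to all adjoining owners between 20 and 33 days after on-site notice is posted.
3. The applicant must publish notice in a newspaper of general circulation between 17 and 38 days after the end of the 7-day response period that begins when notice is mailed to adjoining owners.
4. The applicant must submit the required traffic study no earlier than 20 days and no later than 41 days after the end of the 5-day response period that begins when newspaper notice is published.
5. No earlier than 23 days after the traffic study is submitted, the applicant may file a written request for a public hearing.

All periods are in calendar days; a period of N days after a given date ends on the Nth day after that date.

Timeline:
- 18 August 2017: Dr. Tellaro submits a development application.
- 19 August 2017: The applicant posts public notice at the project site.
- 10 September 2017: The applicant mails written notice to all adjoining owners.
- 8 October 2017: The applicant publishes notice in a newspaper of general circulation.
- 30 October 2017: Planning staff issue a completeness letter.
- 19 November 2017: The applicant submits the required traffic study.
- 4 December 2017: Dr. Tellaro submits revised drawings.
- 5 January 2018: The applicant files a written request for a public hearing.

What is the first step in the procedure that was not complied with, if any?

(1) due by 18 August 2017 + 69 days = 26 October 2017; completed 19 August 2017, before the deadline.
(2) the permitted window runs from 19 August 2017 + 20 = 8 September 2017 to 19 August 2017 + 33 = 21 September 2017; done 10 September 2017 — within the window.
(3) the permitted window runs from 17 September 2017 + 17 = 4 October 2017 to 17 September 2017 + 38 = 25 October 2017; done 8 October 2017 — within the window.
(4) the permitted window runs from 13 October 2017 + 20 = 2 November 2017 to 13 October 2017 + 41 = 23 November 2017; done 19 November 2017, which is between those dates.
(5) permitted from 19 November 2017 + 23 days = 12 December 2017 onward; done 5 January 2018 — permitted.

None — every step was satisfied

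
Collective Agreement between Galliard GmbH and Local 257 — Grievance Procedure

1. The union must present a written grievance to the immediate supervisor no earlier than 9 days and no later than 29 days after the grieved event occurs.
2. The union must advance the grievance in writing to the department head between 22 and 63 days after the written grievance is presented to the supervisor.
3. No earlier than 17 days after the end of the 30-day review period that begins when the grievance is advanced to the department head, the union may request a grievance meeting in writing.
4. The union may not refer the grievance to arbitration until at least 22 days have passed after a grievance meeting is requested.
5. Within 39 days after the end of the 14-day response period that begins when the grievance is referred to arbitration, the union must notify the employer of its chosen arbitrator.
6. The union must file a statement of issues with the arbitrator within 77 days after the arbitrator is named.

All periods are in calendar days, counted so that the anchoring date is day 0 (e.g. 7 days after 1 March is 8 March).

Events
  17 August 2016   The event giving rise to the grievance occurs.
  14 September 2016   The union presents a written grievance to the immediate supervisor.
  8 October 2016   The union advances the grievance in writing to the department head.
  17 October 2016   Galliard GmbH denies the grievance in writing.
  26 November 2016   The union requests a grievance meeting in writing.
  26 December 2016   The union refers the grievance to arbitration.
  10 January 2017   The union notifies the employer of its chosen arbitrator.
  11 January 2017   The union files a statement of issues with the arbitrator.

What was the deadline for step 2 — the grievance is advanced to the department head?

Step 2 runs from 14 September 2016, when the written grievance is presented to the supervisor. The window is 22–63 days after 14 September 2016; it closes on 16 November 2016.

16 November 2016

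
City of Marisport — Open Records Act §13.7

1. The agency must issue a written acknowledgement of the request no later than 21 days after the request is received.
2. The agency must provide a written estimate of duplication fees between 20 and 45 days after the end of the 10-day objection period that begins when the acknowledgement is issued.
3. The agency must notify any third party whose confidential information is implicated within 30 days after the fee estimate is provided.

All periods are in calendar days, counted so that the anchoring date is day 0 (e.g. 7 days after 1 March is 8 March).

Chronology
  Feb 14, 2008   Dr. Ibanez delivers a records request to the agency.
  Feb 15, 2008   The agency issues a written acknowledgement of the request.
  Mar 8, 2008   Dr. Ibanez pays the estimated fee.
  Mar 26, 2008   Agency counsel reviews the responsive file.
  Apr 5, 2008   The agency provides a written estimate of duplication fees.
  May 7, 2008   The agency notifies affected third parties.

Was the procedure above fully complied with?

No

Step 1: 21 days after Feb 14, 2008 (when the request is received) is Mar 6, 2008; completed Feb 15, 2008, before the deadline.
Step 2: the window is 20–45 days after Feb 25, 2008 (end of the 10-day objection period, which began when the acknowledgement is issued on Feb 15, 2008), so Mar 16, 2008 through Apr 10, 2008; Apr 5, 2008 falls inside that range.
Step 3: 30 days after Apr 5, 2008 (when the fee estimate is provided) is May 5, 2008; not done until May 7, 2008, 2 days after the deadline.
No need to go further; step 3 was not satisfied.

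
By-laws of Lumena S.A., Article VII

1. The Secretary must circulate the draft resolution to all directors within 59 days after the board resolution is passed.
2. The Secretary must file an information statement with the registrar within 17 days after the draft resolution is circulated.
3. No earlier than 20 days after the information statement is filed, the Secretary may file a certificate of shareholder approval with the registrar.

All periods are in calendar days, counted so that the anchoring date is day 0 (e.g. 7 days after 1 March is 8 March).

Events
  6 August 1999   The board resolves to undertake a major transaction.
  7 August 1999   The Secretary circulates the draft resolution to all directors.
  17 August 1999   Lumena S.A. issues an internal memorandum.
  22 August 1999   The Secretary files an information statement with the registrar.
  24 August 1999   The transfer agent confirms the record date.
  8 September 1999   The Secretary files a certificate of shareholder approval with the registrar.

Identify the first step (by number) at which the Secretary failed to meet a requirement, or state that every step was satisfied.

Step 3

(1) due by 6 August 1999 + 59 days = 4 October 1999; done 7 August 1999 — timely.
(2) due by 7 August 1999 + 17 days = 24 August 1999; 22 August 1999 is within that limit.
(3) permitted from 22 August 1999 + 20 days = 11 September 1999 onward; done 8 September 1999 — 3 days too early.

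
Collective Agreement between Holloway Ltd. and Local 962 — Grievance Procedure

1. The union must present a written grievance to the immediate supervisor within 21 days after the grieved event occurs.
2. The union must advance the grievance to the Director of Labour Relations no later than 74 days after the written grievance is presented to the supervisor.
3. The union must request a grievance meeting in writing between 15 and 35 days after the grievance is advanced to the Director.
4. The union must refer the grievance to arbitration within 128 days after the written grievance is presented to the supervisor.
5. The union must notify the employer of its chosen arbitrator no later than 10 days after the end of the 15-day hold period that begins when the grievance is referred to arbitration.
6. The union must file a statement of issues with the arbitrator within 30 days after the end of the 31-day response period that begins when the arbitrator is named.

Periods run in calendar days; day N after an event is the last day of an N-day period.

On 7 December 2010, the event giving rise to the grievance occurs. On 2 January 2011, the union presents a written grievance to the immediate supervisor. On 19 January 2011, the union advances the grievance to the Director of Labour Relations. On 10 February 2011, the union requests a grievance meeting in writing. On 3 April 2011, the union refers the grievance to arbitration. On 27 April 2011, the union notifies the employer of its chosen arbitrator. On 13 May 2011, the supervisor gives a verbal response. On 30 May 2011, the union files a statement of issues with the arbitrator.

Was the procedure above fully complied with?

(1) due by 7 December 2010 + 21 days = 28 December 2010; not done until 2 January 2011, 5 days after the deadline.
That is the first point of non-compliance.

No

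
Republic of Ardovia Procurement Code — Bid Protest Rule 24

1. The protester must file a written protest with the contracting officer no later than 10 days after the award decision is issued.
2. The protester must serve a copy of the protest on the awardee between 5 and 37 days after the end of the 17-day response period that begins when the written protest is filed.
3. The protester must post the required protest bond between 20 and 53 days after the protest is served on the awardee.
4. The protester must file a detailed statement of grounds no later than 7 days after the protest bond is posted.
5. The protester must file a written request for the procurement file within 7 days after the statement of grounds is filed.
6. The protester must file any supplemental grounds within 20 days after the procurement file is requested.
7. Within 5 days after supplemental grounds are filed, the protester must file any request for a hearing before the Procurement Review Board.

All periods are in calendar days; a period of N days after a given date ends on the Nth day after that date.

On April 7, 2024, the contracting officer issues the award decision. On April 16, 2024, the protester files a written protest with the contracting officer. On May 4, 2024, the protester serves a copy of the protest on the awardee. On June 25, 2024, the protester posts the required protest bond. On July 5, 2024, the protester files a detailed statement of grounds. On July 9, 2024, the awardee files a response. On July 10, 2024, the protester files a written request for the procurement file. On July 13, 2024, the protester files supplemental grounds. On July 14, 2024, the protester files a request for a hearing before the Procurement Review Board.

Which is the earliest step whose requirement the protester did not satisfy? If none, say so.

Step 2

Step 1: 10 days after April 7, 2024 (when the award decision is issued) is April 17, 2024; completed April 16, 2024, before the deadline.
Step 2: the window is 5–37 days after May 3, 2024 (end of the 17-day response period, which began when the written protest is filed on April 16, 2024), so May 8, 2024 through June 9, 2024; May 4, 2024 is 4 days too early.
No need to go further; step 2 was not satisfied.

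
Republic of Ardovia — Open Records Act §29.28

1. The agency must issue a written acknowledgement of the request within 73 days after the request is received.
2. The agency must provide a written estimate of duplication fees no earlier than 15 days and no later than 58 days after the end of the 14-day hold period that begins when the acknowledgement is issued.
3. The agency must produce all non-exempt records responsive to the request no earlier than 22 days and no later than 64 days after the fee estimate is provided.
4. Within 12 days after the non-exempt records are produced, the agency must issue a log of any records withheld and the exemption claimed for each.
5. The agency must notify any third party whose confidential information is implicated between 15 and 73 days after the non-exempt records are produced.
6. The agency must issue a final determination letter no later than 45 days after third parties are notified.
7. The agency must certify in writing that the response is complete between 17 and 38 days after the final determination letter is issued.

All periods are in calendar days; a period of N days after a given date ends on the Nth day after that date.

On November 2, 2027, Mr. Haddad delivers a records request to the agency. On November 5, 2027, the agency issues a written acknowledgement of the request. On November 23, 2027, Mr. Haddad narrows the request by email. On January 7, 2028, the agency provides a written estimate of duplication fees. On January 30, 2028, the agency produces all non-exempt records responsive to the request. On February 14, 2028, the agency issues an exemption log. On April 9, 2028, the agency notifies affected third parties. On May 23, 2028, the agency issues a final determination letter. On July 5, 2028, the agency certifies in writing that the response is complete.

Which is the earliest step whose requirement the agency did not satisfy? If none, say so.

Step 4

(1) due by November 2, 2027 + 73 days = January 14, 2028; completed November 5, 2027, before the deadline.
(2) the permitted window runs from November 19, 2027 + 15 = December 4, 2027 to November 19, 2027 + 58 = January 16, 2028; done January 7, 2028, which is between those dates.
(3) the permitted window runs from January 7, 2028 + 22 = January 29, 2028 to January 7, 2028 + 64 = March 11, 2028; January 30, 2028 falls inside that range.
(4) due by January 30, 2028 + 12 days = February 11, 2028; done February 14, 2028 — 3 days late.
The analysis stops there.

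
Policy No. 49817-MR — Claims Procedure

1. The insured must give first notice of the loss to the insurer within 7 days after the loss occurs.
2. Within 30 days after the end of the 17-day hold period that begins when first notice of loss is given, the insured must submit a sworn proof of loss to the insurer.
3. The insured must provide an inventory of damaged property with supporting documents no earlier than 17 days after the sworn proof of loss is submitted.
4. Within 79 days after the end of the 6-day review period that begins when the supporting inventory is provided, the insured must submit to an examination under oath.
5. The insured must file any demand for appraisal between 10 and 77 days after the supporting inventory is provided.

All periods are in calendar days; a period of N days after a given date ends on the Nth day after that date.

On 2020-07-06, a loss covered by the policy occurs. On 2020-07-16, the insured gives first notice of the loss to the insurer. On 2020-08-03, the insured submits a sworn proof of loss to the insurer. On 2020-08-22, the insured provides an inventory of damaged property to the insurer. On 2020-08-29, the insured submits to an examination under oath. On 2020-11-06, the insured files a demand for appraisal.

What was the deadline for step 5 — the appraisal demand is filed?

2020-11-07

Step 5 runs from 2020-08-22, when the supporting inventory is provided. The window is 10–77 days after 2020-08-22; it closes on 2020-11-07.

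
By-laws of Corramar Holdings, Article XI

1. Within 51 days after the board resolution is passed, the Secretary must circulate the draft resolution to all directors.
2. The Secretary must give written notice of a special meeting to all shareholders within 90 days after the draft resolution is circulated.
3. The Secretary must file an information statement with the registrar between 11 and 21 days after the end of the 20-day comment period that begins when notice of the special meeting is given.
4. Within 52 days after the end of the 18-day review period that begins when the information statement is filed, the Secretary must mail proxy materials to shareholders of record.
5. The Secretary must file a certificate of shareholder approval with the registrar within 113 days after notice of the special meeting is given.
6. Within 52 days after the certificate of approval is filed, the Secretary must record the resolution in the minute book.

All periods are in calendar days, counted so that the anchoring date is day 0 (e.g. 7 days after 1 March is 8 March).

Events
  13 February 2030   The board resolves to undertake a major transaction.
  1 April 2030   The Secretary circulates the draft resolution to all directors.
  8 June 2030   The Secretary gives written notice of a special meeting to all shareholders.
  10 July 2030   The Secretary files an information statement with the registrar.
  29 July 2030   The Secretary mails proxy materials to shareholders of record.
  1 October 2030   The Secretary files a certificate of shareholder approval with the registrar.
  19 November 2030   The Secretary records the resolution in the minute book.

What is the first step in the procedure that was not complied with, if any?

Step 5

Step 1: 51 days after 13 February 2030 (when the board resolution is passed) is 5 April 2030; completed 1 April 2030, before the deadline.
Step 2: 90 days after 1 April 2030 (when the draft resolution is circulated) is 30 June 2030; completed 8 June 2030, before the deadline.
Step 3: the window is 11–21 days after 28 June 2030 (end of the 20-day comment period, which began when notice of the special meeting is given on 8 June 2030), so 9 July 2030 through 19 July 2030; 10 July 2030 falls inside that range.
Step 4: 52 days after 28 July 2030 (end of the 18-day review period, which began when the information statement is filed on 10 July 2030) is 18 September 2030; completed 29 July 2030, before the deadline.
Step 5: 113 days after 8 June 2030 (when notice of the special meeting is given) is 29 September 2030; done 1 October 2030 — 2 days late.
No need to go further; step 5 was not satisfied.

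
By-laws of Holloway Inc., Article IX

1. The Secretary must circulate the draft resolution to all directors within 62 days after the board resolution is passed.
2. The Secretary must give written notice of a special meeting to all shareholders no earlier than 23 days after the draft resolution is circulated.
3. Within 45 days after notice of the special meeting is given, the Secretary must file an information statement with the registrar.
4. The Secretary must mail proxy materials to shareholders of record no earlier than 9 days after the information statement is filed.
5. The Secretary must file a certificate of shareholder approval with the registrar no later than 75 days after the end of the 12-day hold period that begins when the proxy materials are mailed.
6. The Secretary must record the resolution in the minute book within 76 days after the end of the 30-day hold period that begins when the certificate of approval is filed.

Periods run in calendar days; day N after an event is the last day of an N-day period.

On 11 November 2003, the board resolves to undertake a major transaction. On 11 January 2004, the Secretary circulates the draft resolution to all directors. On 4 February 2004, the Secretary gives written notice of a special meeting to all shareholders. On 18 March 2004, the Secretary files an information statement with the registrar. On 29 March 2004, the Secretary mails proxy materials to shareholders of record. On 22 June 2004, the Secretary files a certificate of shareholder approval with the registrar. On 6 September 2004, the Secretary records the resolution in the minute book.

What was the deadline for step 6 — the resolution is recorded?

The certificate of approval is filed on 22 June 2004; the 30-day hold period therefore ends 22 July 2004, and step 6 runs from that date. 76 days after 22 July 2004 is 6 October 2004.

6 October 2004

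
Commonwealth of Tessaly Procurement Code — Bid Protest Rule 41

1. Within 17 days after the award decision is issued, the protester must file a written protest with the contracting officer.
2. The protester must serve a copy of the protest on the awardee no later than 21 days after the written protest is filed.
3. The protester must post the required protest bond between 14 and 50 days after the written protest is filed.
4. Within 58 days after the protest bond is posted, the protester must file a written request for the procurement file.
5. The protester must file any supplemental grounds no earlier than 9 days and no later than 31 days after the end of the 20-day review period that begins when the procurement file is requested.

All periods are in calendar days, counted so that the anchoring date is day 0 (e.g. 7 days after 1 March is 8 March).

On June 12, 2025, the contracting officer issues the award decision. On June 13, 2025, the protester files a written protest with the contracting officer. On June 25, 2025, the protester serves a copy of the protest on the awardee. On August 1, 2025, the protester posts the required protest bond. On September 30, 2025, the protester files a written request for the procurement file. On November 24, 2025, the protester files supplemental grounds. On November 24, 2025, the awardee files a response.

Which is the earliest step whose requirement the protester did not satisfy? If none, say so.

Step 4

(1) due by June 12, 2025 + 17 days = June 29, 2025; done June 13, 2025 — timely.
(2) due by June 13, 2025 + 21 days = July 4, 2025; June 25, 2025 is within that limit.
(3) the permitted window runs from June 13, 2025 + 14 = June 27, 2025 to June 13, 2025 + 50 = August 2, 2025; done August 1, 2025, which is between those dates.
(4) due by August 1, 2025 + 58 days = September 28, 2025; not done until September 30, 2025, 2 days after the deadline.
That is the first point of non-compliance.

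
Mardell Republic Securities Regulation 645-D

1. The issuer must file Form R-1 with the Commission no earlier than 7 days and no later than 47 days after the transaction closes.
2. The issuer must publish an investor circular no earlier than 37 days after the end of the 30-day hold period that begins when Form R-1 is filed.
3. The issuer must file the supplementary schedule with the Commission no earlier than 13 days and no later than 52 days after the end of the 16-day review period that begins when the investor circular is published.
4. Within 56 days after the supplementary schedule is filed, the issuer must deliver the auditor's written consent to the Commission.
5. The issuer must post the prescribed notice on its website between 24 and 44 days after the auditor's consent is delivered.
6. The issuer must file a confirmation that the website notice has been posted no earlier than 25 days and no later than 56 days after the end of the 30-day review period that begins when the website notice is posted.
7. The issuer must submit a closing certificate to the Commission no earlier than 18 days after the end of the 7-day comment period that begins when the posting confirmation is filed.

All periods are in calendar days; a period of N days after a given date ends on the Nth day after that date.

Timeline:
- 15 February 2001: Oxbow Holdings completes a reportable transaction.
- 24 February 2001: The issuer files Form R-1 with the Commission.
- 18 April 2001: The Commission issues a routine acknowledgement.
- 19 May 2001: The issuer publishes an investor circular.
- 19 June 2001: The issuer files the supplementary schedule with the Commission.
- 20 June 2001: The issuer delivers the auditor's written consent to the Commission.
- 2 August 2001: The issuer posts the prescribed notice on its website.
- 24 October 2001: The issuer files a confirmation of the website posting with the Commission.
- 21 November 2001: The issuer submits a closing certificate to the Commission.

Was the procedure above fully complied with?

Yes

(1) the permitted window runs from 15 February 2001 + 7 = 22 February 2001 to 15 February 2001 + 47 = 3 April 2001; done 24 February 2001, which is between those dates.
(2) permitted from 26 March 2001 + 37 days = 2 May 2001 onward; done 19 May 2001 — permitted.
(3) the permitted window runs from 4 June 2001 + 13 = 17 June 2001 to 4 June 2001 + 52 = 26 July 2001; done 19 June 2001, which is between those dates.
(4) due by 19 June 2001 + 56 days = 14 August 2001; 20 June 2001 is within that limit.
(5) the permitted window runs from 20 June 2001 + 24 = 14 July 2001 to 20 June 2001 + 44 = 3 August 2001; 2 August 2001 falls inside that range.
(6) the permitted window runs from 1 September 2001 + 25 = 26 September 2001 to 1 September 2001 + 56 = 27 October 2001; done 24 October 2001, which is between those dates.
(7) permitted from 31 October 2001 + 18 days = 18 November 2001 onward; done 21 November 2001, after the minimum wait.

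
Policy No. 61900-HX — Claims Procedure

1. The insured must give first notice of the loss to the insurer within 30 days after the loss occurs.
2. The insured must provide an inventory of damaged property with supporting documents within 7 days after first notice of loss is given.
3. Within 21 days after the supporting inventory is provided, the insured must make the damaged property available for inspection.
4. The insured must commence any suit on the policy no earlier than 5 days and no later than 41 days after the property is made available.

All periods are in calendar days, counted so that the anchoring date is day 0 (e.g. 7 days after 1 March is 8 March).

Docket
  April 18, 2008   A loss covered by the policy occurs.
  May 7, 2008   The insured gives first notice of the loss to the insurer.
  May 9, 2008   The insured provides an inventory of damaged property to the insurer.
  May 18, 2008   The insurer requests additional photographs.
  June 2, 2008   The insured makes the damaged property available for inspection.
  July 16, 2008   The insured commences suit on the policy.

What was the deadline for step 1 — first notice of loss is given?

Step 1 runs from April 18, 2008, when the loss occurs. 30 days after April 18, 2008 is May 18, 2008.

May 18, 2008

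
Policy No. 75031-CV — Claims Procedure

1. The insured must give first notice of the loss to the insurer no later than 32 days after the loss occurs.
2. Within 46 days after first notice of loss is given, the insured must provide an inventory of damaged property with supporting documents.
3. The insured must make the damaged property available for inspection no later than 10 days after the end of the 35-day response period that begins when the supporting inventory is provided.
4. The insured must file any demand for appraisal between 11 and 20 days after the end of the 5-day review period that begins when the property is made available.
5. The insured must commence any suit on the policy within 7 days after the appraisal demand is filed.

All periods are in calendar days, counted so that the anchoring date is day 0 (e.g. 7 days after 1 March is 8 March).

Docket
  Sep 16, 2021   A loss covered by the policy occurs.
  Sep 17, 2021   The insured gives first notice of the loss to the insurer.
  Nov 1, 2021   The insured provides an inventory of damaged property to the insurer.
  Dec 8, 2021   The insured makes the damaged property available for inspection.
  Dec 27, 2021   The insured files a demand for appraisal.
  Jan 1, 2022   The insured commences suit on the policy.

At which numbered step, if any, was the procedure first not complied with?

None — every step was satisfied

(1) due by Sep 16, 2021 + 32 days = Oct 18, 2021; completed Sep 17, 2021, before the deadline.
(2) due by Sep 17, 2021 + 46 days = Nov 2, 2021; Nov 1, 2021 is within that limit.
(3) due by Dec 6, 2021 + 10 days = Dec 16, 2021; completed Dec 8, 2021, before the deadline.
(4) the permitted window runs from Dec 13, 2021 + 11 = Dec 24, 2021 to Dec 13, 2021 + 20 = Jan 2, 2022; done Dec 27, 2021, which is between those dates.
(5) due by Dec 27, 2021 + 7 days = Jan 3, 2022; completed Jan 1, 2022, before the deadline.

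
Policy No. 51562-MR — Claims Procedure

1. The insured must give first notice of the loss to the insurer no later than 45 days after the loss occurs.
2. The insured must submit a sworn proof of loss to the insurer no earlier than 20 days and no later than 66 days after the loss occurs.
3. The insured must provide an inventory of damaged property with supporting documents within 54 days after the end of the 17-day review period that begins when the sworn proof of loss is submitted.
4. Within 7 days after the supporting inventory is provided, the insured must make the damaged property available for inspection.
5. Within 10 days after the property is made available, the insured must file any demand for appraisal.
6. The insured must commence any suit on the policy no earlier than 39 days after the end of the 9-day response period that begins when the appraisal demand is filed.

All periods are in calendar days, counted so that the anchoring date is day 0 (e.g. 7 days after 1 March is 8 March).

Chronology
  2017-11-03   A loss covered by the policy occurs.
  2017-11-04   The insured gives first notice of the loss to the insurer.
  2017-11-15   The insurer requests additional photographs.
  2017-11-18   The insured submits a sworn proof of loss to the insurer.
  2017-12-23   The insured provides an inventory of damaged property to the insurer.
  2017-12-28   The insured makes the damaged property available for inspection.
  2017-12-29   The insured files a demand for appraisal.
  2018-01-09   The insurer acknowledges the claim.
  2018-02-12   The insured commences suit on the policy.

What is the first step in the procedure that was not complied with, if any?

Step 2

(1) due by 2017-11-03 + 45 days = 2017-12-18; done 2017-11-04 — timely.
(2) the permitted window runs from 2017-11-03 + 20 = 2017-11-23 to 2017-11-03 + 66 = 2018-01-08; done 2017-11-18 — 5 days before the window opened.
The procedure was therefore not followed at step 2.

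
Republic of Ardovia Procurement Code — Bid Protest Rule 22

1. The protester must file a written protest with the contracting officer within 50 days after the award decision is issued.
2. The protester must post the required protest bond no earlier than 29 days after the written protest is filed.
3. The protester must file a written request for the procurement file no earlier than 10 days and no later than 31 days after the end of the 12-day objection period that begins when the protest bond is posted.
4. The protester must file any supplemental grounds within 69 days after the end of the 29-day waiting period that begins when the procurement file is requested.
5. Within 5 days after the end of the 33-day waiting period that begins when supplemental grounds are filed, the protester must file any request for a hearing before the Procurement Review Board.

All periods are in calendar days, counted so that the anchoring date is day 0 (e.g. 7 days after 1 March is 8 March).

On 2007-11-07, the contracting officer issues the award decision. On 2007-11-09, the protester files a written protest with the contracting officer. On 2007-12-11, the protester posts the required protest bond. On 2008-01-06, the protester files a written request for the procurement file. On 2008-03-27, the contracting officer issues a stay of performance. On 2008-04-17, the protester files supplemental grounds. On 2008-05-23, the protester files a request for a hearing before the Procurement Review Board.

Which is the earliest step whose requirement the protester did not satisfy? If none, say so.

Step 1 — counting 50 days from 2007-11-07 (when the award decision is issued) gives a deadline of 2007-12-27; 2007-11-09 is within that limit.
Step 2 — must wait 29 days from 2007-11-09 (when the written protest is filed), so not before 2007-12-08; 2007-12-11 is on or after that date.
Step 3 — 10 and 31 days from 2007-12-23 (end of the 12-day objection period, which began when the protest bond is posted on 2007-12-11) are 2008-01-02 and 2008-01-23 respectively; done 2008-01-06, which is between those dates.
Step 4 — counting 69 days from 2008-02-04 (end of the 29-day waiting period, which began when the procurement file is requested on 2008-01-06) gives a deadline of 2008-04-13; done 2008-04-17 — 4 days late.
That is the first point of non-compliance.

Step 4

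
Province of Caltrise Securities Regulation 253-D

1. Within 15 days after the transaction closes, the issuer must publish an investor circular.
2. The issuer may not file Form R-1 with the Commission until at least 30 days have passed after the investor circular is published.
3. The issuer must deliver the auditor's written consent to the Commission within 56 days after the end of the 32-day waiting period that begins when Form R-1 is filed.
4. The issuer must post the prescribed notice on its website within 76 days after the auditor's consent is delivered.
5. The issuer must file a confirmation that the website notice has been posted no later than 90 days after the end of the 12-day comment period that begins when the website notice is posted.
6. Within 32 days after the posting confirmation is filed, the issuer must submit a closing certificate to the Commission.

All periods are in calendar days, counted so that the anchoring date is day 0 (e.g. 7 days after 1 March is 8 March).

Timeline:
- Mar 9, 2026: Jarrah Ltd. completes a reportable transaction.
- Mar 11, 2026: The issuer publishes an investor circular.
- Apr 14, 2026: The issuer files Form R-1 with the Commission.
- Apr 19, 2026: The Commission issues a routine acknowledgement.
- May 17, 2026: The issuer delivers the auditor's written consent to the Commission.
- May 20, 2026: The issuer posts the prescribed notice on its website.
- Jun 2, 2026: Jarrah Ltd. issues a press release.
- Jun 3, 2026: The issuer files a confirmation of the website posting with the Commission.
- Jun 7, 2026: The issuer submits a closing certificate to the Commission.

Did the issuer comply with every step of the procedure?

Yes

Step 1 — counting 15 days from Mar 9, 2026 (when the transaction closes) gives a deadline of Mar 24, 2026; done Mar 11, 2026 — timely.
Step 2 — must wait 30 days from Mar 11, 2026 (when the investor circular is published), so not before Apr 10, 2026; done Apr 14, 2026, after the minimum wait.
Step 3 — counting 56 days from May 16, 2026 (end of the 32-day waiting period, which began when Form R-1 is filed on Apr 14, 2026) gives a deadline of Jul 11, 2026; completed May 17, 2026, before the deadline.
Step 4 — counting 76 days from May 17, 2026 (when the auditor's consent is delivered) gives a deadline of Aug 1, 2026; done May 20, 2026 — timely.
Step 5 — counting 90 days from Jun 1, 2026 (end of the 12-day comment period, which began when the website notice is posted on May 20, 2026) gives a deadline of Aug 30, 2026; completed Jun 3, 2026, before the deadline.
Step 6 — counting 32 days from Jun 3, 2026 (when the posting confirmation is filed) gives a deadline of Jul 5, 2026; Jun 7, 2026 is within that limit.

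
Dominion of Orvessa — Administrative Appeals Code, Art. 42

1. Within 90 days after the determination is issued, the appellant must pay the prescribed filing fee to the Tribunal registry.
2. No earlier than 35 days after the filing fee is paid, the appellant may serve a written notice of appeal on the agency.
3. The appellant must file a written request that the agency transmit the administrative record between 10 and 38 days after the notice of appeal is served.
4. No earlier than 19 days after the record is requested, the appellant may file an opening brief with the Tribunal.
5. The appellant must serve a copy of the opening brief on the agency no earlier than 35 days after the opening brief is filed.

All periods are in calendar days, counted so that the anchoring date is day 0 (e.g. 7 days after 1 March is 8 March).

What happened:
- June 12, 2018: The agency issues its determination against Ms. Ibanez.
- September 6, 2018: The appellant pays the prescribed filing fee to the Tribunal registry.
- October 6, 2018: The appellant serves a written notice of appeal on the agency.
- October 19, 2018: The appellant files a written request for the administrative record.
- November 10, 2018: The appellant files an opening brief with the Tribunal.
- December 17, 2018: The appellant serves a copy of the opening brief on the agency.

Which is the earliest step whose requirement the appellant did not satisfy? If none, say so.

Step 2

(1) due by June 12, 2018 + 90 days = September 10, 2018; done September 6, 2018 — timely.
(2) permitted from September 6, 2018 + 35 days = October 11, 2018 onward; October 6, 2018 is 5 days before the earliest permitted date.
The analysis stops there.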